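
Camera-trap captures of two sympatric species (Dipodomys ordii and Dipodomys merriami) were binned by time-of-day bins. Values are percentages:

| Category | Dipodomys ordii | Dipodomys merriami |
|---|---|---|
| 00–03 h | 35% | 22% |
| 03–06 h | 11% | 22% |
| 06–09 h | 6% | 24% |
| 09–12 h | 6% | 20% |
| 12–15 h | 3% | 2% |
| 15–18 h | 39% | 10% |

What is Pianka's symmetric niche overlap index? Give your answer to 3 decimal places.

Convert percentages to proportions (divide by 100).
Σ p₁ᵢp₂ᵢ = 0.0770 + 0.0242 + 0.0144 + 0.0120 + 0.0006 + 0.0390 = 0.1672
Σp_1ᵢ² = 0.35² + 0.11² + 0.06² + 0.06² + 0.03² + 0.39² = 0.1225 + 0.0121 + 0.0036 + 0.0036 + 0.0009 + 0.1521 = 0.2948
Σp_2ᵢ² = 0.22² + 0.22² + 0.24² + 0.20² + 0.02² + 0.10² = 0.0484 + 0.0484 + 0.0576 + 0.0400 + 0.0004 + 0.0100 = 0.2048
O = 0.1672 / √(0.2948 × 0.2048) = 0.1672 / 0.245713 = 0.68047

0.680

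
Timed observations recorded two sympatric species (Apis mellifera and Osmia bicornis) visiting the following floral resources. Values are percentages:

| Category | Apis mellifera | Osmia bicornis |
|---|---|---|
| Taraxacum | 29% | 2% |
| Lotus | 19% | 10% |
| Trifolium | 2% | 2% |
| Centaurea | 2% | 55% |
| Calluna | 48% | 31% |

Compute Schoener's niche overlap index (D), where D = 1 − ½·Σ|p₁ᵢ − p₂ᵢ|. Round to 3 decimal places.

Convert percentages to proportions (divide by 100).
Σ|p₁ᵢ − p₂ᵢ| = 0.27 + 0.09 + 0.00 + 0.53 + 0.17 = 1.06
D = 1 − ½ × 1.06 = 1 − 0.530 = 0.47000

0.470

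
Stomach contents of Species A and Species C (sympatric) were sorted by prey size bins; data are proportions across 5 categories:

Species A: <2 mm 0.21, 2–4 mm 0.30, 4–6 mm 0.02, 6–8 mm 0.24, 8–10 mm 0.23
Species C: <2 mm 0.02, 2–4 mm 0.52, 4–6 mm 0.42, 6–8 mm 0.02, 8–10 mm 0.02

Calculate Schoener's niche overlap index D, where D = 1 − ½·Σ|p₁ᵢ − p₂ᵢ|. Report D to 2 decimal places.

0.38

Σ|p₁ᵢ − p₂ᵢ| = 0.19 + 0.22 + 0.40 + 0.22 + 0.21 = 1.24
D = 1 − ½ × 1.24 = 1 − 0.620 = 0.3800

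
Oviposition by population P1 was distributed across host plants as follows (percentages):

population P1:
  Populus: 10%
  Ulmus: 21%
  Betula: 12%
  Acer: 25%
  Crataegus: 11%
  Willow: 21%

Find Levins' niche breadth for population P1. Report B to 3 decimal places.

Convert percentages to proportions (divide by 100).
Σpᵢ² = 0.10² + 0.21² + 0.12² + 0.25² + 0.11² + 0.21² = 0.0100 + 0.0441 + 0.0144 + 0.0625 + 0.0121 + 0.0441 = 0.1872
B = 1 / 0.1872 = 5.34188

5.342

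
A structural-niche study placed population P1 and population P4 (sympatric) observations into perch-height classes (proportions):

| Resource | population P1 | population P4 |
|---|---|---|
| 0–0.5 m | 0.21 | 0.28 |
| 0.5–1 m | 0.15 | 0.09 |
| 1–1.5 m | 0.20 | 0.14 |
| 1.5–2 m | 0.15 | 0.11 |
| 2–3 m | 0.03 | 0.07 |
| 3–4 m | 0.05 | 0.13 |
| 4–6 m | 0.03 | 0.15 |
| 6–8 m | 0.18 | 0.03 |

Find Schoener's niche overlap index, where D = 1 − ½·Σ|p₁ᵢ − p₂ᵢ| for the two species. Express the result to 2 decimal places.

0.69

Σ|p₁ᵢ − p₂ᵢ| = 0.07 + 0.06 + 0.06 + 0.04 + 0.04 + 0.08 + 0.12 + 0.15 = 0.62
D = 1 − ½ × 0.62 = 1 − 0.310 = 0.6900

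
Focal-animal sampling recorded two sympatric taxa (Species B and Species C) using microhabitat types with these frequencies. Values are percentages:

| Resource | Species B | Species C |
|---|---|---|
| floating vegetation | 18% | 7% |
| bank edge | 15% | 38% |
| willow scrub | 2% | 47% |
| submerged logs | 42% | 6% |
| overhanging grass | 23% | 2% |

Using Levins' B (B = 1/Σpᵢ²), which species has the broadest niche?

Convert percentages to proportions (divide by 100).
Σp_Bᵢ² = 0.18² + 0.15² + 0.02² + 0.42² + 0.23² = 0.0324 + 0.0225 + 0.0004 + 0.1764 + 0.0529 = 0.2846
B_B = 1 / 0.2846 = 3.5137
Σp_Cᵢ² = 0.07² + 0.38² + 0.47² + 0.06² + 0.02² = 0.0049 + 0.1444 + 0.2209 + 0.0036 + 0.0004 = 0.3742
B_C = 1 / 0.3742 = 2.6724
Highest B → broadest niche (most generalist): Species B (B = 3.51).

Species B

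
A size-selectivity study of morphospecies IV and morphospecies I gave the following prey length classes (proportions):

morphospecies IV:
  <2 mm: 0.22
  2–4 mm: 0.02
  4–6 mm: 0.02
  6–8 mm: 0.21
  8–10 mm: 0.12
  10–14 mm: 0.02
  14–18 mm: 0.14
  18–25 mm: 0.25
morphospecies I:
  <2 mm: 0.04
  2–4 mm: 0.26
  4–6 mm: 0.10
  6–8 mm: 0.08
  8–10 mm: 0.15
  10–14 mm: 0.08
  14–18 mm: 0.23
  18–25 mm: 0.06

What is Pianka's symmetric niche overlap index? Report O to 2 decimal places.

0.55

Σ p₁ᵢp₂ᵢ = 0.0088 + 0.0052 + 0.0020 + 0.0168 + 0.0180 + 0.0016 + 0.0322 + 0.0150 = 0.0996
Σp_1ᵢ² = 0.22² + 0.02² + 0.02² + 0.21² + 0.12² + 0.02² + 0.14² + 0.25² = 0.0484 + 0.0004 + 0.0004 + 0.0441 + 0.0144 + 0.0004 + 0.0196 + 0.0625 = 0.1902
Σp_2ᵢ² = 0.04² + 0.26² + 0.10² + 0.08² + 0.15² + 0.08² + 0.23² + 0.06² = 0.0016 + 0.0676 + 0.0100 + 0.0064 + 0.0225 + 0.0064 + 0.0529 + 0.0036 = 0.1710
O = 0.0996 / √(0.1902 × 0.1710) = 0.0996 / 0.18034 = 0.5523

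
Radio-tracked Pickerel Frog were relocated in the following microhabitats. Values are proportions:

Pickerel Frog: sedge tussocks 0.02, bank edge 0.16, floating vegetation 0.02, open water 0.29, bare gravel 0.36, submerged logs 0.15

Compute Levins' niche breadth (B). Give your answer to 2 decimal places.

3.81

Σpᵢ² = 0.02² + 0.16² + 0.02² + 0.29² + 0.36² + 0.15² = 0.0004 + 0.0256 + 0.0004 + 0.0841 + 0.1296 + 0.0225 = 0.2626
B = 1 / 0.2626 = 3.8081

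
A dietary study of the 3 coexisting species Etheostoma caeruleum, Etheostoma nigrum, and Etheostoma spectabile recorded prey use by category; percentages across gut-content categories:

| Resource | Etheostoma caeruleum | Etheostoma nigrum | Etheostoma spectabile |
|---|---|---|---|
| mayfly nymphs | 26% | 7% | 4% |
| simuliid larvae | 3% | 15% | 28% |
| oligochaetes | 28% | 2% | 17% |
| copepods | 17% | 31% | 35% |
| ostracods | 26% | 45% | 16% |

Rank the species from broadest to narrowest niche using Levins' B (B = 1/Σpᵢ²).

Etheostoma caeruleum > Etheostoma spectabile > Etheostoma nigrum

Convert percentages to proportions (divide by 100).
Σp_caerᵢ² = 0.26² + 0.03² + 0.28² + 0.17² + 0.26² = 0.0676 + 0.0009 + 0.0784 + 0.0289 + 0.0676 = 0.2434
B_caer = 1 / 0.2434 = 4.1085
Σp_nigrᵢ² = 0.07² + 0.15² + 0.02² + 0.31² + 0.45² = 0.0049 + 0.0225 + 0.0004 + 0.0961 + 0.2025 = 0.3264
B_nigr = 1 / 0.3264 = 3.0637
Σp_specᵢ² = 0.04² + 0.28² + 0.17² + 0.35² + 0.16² = 0.0016 + 0.0784 + 0.0289 + 0.1225 + 0.0256 = 0.2570
B_spec = 1 / 0.2570 = 3.8911
Ranking by B (broadest → narrowest): Etheostoma caeruleum (4.11) > Etheostoma spectabile (3.89) > Etheostoma nigrum (3.06)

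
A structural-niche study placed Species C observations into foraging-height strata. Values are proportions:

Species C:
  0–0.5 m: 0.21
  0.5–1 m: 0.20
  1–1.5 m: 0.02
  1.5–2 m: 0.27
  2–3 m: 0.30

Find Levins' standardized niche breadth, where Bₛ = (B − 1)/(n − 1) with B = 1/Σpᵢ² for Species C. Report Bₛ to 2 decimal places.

Σpᵢ² = 0.21² + 0.20² + 0.02² + 0.27² + 0.30² = 0.0441 + 0.0400 + 0.0004 + 0.0729 + 0.0900 = 0.2474
B = 1 / 0.2474 = 4.0420
Bₛ = (B − 1)/(n − 1) = (4.0420 − 1)/(5 − 1) = 3.0420/4 = 0.7605

0.76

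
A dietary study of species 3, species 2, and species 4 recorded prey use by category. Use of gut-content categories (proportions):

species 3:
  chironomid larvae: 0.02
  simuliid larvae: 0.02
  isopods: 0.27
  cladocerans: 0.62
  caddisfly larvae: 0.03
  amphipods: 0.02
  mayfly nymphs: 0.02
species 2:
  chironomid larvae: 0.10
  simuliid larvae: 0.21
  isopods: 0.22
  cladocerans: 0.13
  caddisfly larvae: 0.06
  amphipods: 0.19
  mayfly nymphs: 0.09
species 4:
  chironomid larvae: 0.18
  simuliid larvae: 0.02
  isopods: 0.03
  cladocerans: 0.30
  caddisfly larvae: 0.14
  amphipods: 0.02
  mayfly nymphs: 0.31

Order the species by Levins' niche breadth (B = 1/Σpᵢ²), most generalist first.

species 2 > species 4 > species 3

Σp_3ᵢ² = 0.02² + 0.02² + 0.27² + 0.62² + 0.03² + 0.02² + 0.02² = 0.0004 + 0.0004 + 0.0729 + 0.3844 + 0.0009 + 0.0004 + 0.0004 = 0.4598
B_3 = 1 / 0.4598 = 2.1749
Σp_2ᵢ² = 0.10² + 0.21² + 0.22² + 0.13² + 0.06² + 0.19² + 0.09² = 0.0100 + 0.0441 + 0.0484 + 0.0169 + 0.0036 + 0.0361 + 0.0081 = 0.1672
B_2 = 1 / 0.1672 = 5.9809
Σp_4ᵢ² = 0.18² + 0.02² + 0.03² + 0.30² + 0.14² + 0.02² + 0.31² = 0.0324 + 0.0004 + 0.0009 + 0.0900 + 0.0196 + 0.0004 + 0.0961 = 0.2398
B_4 = 1 / 0.2398 = 4.1701
Ranking by B (broadest → narrowest): species 2 (5.98) > species 4 (4.17) > species 3 (2.17)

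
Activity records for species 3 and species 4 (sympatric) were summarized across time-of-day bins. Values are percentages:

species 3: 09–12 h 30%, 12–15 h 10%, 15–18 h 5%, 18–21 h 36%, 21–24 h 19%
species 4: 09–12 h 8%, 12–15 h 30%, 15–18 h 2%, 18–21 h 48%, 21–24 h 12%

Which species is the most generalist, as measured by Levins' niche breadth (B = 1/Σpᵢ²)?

Convert percentages to proportions (divide by 100).
Σp_3ᵢ² = 0.30² + 0.10² + 0.05² + 0.36² + 0.19² = 0.0900 + 0.0100 + 0.0025 + 0.1296 + 0.0361 = 0.2682
B_3 = 1 / 0.2682 = 3.7286
Σp_4ᵢ² = 0.08² + 0.30² + 0.02² + 0.48² + 0.12² = 0.0064 + 0.0900 + 0.0004 + 0.2304 + 0.0144 = 0.3416
B_4 = 1 / 0.3416 = 2.9274
Highest B → broadest niche (most generalist): species 3 (B = 3.73).

species 3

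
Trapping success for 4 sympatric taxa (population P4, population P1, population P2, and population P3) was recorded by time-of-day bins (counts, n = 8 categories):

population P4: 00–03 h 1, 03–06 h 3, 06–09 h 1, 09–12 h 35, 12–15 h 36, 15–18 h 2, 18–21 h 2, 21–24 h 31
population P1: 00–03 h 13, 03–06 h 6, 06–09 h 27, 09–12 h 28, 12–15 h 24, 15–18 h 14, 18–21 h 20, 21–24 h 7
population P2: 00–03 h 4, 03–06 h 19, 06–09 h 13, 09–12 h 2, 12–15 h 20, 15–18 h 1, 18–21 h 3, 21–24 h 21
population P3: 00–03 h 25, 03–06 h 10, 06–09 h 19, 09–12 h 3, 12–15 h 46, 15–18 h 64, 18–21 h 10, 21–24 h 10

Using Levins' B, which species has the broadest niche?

population P1

Proportions for population P4 (n=111): 1/111=0.0090, 3/111=0.0270, 1/111=0.0090, 35/111=0.3153, 36/111=0.3243, 2/111=0.0180, 2/111=0.0180, 31/111=0.2793
Proportions for population P1 (n=139): 13/139=0.0935, 6/139=0.0432, 27/139=0.1942, 28/139=0.2014, 24/139=0.1727, 14/139=0.1007, 20/139=0.1439, 7/139=0.0504
Proportions for population P2 (n=83): 4/83=0.0482, 19/83=0.2289, 13/83=0.1566, 2/83=0.0241, 20/83=0.2410, 1/83=0.0120, 3/83=0.0361, 21/83=0.2530
Proportions for population P3 (n=187): 25/187=0.1337, 10/187=0.0535, 19/187=0.1016, 3/187=0.0160, 46/187=0.2460, 64/187=0.3422, 10/187=0.0535, 10/187=0.0535
Σp_P4ᵢ² = 0.0090² + 0.0270² + 0.0090² + 0.3153² + 0.3243² + 0.0180² + 0.0180² + 0.2793² = 0.000081 + 0.000729 + 0.000081 + 0.099414 + 0.105170 + 0.000324 + 0.000324 + 0.078008 = 0.284131
B_P4 = 1 / 0.284131 = 3.5195
Σp_P1ᵢ² = 0.0935² + 0.0432² + 0.1942² + 0.2014² + 0.1727² + 0.1007² + 0.1439² + 0.0504² = 0.008742 + 0.001866 + 0.037714 + 0.040562 + 0.029825 + 0.010140 + 0.020707 + 0.002540 = 0.152096
B_P1 = 1 / 0.152096 = 6.5748
Σp_P2ᵢ² = 0.0482² + 0.2289² + 0.1566² + 0.0241² + 0.2410² + 0.0120² + 0.0361² + 0.2530² = 0.002323 + 0.052395 + 0.024524 + 0.000581 + 0.058081 + 0.000144 + 0.001303 + 0.064009 = 0.203360
B_P2 = 1 / 0.203360 = 4.9174
Σp_P3ᵢ² = 0.1337² + 0.0535² + 0.1016² + 0.0160² + 0.2460² + 0.3422² + 0.0535² + 0.0535² = 0.017876 + 0.002862 + 0.010323 + 0.000256 + 0.060516 + 0.117101 + 0.002862 + 0.002862 = 0.214658
B_P3 = 1 / 0.214658 = 4.6586
Highest B → broadest niche (most generalist): population P1 (B = 6.57).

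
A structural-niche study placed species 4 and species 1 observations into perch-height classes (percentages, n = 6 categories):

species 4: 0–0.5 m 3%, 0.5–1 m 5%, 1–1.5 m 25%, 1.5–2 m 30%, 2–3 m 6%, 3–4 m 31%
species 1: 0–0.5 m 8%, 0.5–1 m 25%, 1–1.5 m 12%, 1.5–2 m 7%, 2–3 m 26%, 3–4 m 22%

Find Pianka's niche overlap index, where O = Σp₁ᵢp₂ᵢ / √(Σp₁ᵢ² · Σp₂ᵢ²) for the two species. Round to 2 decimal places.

0.66

Convert percentages to proportions (divide by 100).
Σ p₁ᵢp₂ᵢ = 0.0024 + 0.0125 + 0.0300 + 0.0210 + 0.0156 + 0.0682 = 0.1497
Σp_1ᵢ² = 0.03² + 0.05² + 0.25² + 0.30² + 0.06² + 0.31² = 0.0009 + 0.0025 + 0.0625 + 0.0900 + 0.0036 + 0.0961 = 0.2556
Σp_2ᵢ² = 0.08² + 0.25² + 0.12² + 0.07² + 0.26² + 0.22² = 0.0064 + 0.0625 + 0.0144 + 0.0049 + 0.0676 + 0.0484 = 0.2042
O = 0.1497 / √(0.2556 × 0.2042) = 0.1497 / 0.22846 = 0.6553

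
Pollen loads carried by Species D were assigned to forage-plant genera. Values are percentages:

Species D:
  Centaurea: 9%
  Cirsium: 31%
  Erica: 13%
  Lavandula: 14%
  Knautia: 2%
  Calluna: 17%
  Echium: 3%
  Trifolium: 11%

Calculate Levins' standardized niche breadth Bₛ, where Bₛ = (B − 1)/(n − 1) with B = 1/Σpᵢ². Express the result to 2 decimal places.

0.64

Convert percentages to proportions (divide by 100).
Σpᵢ² = 0.09² + 0.31² + 0.13² + 0.14² + 0.02² + 0.17² + 0.03² + 0.11² = 0.0081 + 0.0961 + 0.0169 + 0.0196 + 0.0004 + 0.0289 + 0.0009 + 0.0121 = 0.1830
B = 1 / 0.1830 = 5.4645
Bₛ = (B − 1)/(n − 1) = (5.4645 − 1)/(8 − 1) = 4.4645/7 = 0.6378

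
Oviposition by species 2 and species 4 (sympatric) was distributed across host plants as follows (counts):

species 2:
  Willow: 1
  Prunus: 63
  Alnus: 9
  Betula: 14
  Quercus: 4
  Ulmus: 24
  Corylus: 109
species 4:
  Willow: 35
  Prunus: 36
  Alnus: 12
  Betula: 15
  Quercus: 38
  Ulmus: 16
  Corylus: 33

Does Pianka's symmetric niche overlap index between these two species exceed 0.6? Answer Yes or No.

Yes

Proportions for species 2 (n=224): 1/224=0.0045, 63/224=0.2813, 9/224=0.0402, 14/224=0.0625, 4/224=0.0179, 24/224=0.1071, 109/224=0.4866
Proportions for species 4 (n=185): 35/185=0.1892, 36/185=0.1946, 12/185=0.0649, 15/185=0.0811, 38/185=0.2054, 16/185=0.0865, 33/185=0.1784
Σ p₁ᵢp₂ᵢ = 0.000851 + 0.054741 + 0.002609 + 0.005069 + 0.003677 + 0.009264 + 0.086809 = 0.163020
Σp_1ᵢ² = 0.0045² + 0.2813² + 0.0402² + 0.0625² + 0.0179² + 0.1071² + 0.4866² = 0.000020 + 0.079130 + 0.001616 + 0.003906 + 0.000320 + 0.011470 + 0.236780 = 0.333242
Σp_2ᵢ² = 0.1892² + 0.1946² + 0.0649² + 0.0811² + 0.2054² + 0.0865² + 0.1784² = 0.035797 + 0.037869 + 0.004212 + 0.006577 + 0.042189 + 0.007482 + 0.031827 = 0.165953
O = 0.163020 / √(0.333242 × 0.165953) = 0.163020 / 0.2351649 = 0.6932
O = 0.6932 > 0.6 → Yes.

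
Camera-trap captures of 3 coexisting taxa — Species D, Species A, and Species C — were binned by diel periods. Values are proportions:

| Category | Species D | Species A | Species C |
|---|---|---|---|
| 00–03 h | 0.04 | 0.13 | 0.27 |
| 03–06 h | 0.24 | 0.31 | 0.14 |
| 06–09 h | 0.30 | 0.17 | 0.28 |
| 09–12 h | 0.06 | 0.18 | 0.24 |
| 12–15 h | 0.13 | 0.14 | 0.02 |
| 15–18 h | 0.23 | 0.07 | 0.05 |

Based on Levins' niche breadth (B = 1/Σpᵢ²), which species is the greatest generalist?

Species A

Σp_Dᵢ² = 0.04² + 0.24² + 0.30² + 0.06² + 0.13² + 0.23² = 0.0016 + 0.0576 + 0.0900 + 0.0036 + 0.0169 + 0.0529 = 0.2226
B_D = 1 / 0.2226 = 4.4924
Σp_Aᵢ² = 0.13² + 0.31² + 0.17² + 0.18² + 0.14² + 0.07² = 0.0169 + 0.0961 + 0.0289 + 0.0324 + 0.0196 + 0.0049 = 0.1988
B_A = 1 / 0.1988 = 5.0302
Σp_Cᵢ² = 0.27² + 0.14² + 0.28² + 0.24² + 0.02² + 0.05² = 0.0729 + 0.0196 + 0.0784 + 0.0576 + 0.0004 + 0.0025 = 0.2314
B_C = 1 / 0.2314 = 4.3215
Highest B → broadest niche (most generalist): Species A (B = 5.03).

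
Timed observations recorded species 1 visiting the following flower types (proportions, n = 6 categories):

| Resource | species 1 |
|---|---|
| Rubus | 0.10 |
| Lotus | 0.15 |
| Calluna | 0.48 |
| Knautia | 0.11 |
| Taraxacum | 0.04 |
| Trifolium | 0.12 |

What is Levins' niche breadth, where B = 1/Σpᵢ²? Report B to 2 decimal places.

Σpᵢ² = 0.10² + 0.15² + 0.48² + 0.11² + 0.04² + 0.12² = 0.0100 + 0.0225 + 0.2304 + 0.0121 + 0.0016 + 0.0144 = 0.2910
B = 1 / 0.2910 = 3.4364

3.44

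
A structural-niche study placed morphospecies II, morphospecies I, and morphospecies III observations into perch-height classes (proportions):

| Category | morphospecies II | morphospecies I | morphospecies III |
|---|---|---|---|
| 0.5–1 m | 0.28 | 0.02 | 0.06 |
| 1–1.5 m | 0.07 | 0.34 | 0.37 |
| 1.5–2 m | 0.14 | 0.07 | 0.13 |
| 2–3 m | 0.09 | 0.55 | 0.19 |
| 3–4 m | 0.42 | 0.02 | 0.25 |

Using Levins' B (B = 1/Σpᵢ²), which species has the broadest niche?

morphospecies III

Σp_IIᵢ² = 0.28² + 0.07² + 0.14² + 0.09² + 0.42² = 0.0784 + 0.0049 + 0.0196 + 0.0081 + 0.1764 = 0.2874
B_II = 1 / 0.2874 = 3.4795
Σp_Iᵢ² = 0.02² + 0.34² + 0.07² + 0.55² + 0.02² = 0.0004 + 0.1156 + 0.0049 + 0.3025 + 0.0004 = 0.4238
B_I = 1 / 0.4238 = 2.3596
Σp_IIIᵢ² = 0.06² + 0.37² + 0.13² + 0.19² + 0.25² = 0.0036 + 0.1369 + 0.0169 + 0.0361 + 0.0625 = 0.2560
B_III = 1 / 0.2560 = 3.9063
Highest B → broadest niche (most generalist): morphospecies III (B = 3.91).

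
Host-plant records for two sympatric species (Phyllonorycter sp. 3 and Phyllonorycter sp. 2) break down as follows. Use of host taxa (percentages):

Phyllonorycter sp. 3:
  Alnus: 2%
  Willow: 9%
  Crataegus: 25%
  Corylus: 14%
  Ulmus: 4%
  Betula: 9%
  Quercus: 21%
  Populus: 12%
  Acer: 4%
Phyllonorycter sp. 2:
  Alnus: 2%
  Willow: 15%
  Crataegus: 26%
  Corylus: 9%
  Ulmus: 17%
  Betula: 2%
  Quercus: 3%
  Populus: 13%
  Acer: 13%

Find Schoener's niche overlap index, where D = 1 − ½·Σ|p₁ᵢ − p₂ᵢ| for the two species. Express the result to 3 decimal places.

Convert percentages to proportions (divide by 100).
Σ|p₁ᵢ − p₂ᵢ| = 0.00 + 0.06 + 0.01 + 0.05 + 0.13 + 0.07 + 0.18 + 0.01 + 0.09 = 0.60
D = 1 − ½ × 0.60 = 1 − 0.300 = 0.70000

0.700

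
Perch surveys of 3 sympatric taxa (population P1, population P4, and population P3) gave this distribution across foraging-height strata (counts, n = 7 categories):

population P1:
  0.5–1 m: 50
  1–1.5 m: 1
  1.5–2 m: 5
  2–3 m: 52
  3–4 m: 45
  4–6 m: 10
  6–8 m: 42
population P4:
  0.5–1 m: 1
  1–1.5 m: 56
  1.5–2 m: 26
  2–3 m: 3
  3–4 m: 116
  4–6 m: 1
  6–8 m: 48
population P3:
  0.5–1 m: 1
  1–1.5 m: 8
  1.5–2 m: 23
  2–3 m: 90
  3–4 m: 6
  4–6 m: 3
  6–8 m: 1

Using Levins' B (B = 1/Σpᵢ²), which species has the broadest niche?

population P1

Proportions for population P1 (n=205): 50/205=0.2439, 1/205=0.0049, 5/205=0.0244, 52/205=0.2537, 45/205=0.2195, 10/205=0.0488, 42/205=0.2049
Proportions for population P4 (n=251): 1/251=0.0040, 56/251=0.2231, 26/251=0.1036, 3/251=0.0120, 116/251=0.4622, 1/251=0.0040, 48/251=0.1912
Proportions for population P3 (n=132): 1/132=0.0076, 8/132=0.0606, 23/132=0.1742, 90/132=0.6818, 6/132=0.0455, 3/132=0.0227, 1/132=0.0076
Σp_P1ᵢ² = 0.2439² + 0.0049² + 0.0244² + 0.2537² + 0.2195² + 0.0488² + 0.2049² = 0.059487 + 0.000024 + 0.000595 + 0.064364 + 0.048180 + 0.002381 + 0.041984 = 0.217015
B_P1 = 1 / 0.217015 = 4.6080
Σp_P4ᵢ² = 0.0040² + 0.2231² + 0.1036² + 0.0120² + 0.4622² + 0.0040² + 0.1912² = 0.000016 + 0.049774 + 0.010733 + 0.000144 + 0.213629 + 0.000016 + 0.036557 = 0.310869
B_P4 = 1 / 0.310869 = 3.2168
Σp_P3ᵢ² = 0.0076² + 0.0606² + 0.1742² + 0.6818² + 0.0455² + 0.0227² + 0.0076² = 0.000058 + 0.003672 + 0.030346 + 0.464851 + 0.002070 + 0.000515 + 0.000058 = 0.501570
B_P3 = 1 / 0.501570 = 1.9937
Highest B → broadest niche (most generalist): population P1 (B = 4.61).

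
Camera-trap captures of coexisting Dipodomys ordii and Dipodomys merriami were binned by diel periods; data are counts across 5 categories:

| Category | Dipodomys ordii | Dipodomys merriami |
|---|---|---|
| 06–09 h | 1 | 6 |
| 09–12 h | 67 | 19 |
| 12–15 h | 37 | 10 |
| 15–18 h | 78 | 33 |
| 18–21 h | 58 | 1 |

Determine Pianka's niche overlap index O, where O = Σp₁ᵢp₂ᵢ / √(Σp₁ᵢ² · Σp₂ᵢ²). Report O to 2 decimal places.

Proportions for Dipodomys ordii (n=241): 1/241=0.0041, 67/241=0.2780, 37/241=0.1535, 78/241=0.3237, 58/241=0.2407
Proportions for Dipodomys merriami (n=69): 6/69=0.0870, 19/69=0.2754, 10/69=0.1449, 33/69=0.4783, 1/69=0.0145
Σ p₁ᵢp₂ᵢ = 0.000357 + 0.076561 + 0.022242 + 0.154826 + 0.003490 = 0.257476
Σp_1ᵢ² = 0.0041² + 0.2780² + 0.1535² + 0.3237² + 0.2407² = 0.000017 + 0.077284 + 0.023562 + 0.104782 + 0.057936 = 0.263581
Σp_2ᵢ² = 0.0870² + 0.2754² + 0.1449² + 0.4783² + 0.0145² = 0.007569 + 0.075845 + 0.020996 + 0.228771 + 0.000210 = 0.333391
O = 0.257476 / √(0.263581 × 0.333391) = 0.257476 / 0.2964381 = 0.8686

0.87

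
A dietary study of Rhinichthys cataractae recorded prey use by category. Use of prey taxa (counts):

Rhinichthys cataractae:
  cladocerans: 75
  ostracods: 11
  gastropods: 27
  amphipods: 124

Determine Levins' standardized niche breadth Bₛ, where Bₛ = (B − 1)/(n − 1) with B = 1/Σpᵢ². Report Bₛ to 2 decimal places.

Proportions for Rhinichthys cataractae (n=237): 75/237=0.3165, 11/237=0.0464, 27/237=0.1139, 124/237=0.5232
Σpᵢ² = 0.3165² + 0.0464² + 0.1139² + 0.5232² = 0.100172 + 0.002153 + 0.012973 + 0.273738 = 0.389036
B = 1 / 0.389036 = 2.5705
Bₛ = (B − 1)/(n − 1) = (2.5705 − 1)/(4 − 1) = 1.5705/3 = 0.5235

0.52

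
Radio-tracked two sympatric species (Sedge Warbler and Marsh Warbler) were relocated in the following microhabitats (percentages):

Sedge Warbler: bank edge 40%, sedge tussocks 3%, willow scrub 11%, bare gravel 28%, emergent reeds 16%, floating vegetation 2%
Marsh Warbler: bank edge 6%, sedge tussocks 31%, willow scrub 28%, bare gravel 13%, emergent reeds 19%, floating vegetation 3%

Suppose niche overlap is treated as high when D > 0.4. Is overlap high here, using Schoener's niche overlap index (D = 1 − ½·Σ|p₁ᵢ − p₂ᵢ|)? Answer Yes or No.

Yes

Convert percentages to proportions (divide by 100).
Σ|p₁ᵢ − p₂ᵢ| = 0.34 + 0.28 + 0.17 + 0.15 + 0.03 + 0.01 = 0.98
D = 1 − ½ × 0.98 = 1 − 0.490 = 0.5100
D = 0.5100 > 0.4 → Yes.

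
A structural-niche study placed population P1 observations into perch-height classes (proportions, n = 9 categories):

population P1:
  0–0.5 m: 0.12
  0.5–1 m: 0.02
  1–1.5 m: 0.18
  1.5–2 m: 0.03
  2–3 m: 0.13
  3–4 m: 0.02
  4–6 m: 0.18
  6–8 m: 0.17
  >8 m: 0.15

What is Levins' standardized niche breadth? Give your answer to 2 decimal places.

Σpᵢ² = 0.12² + 0.02² + 0.18² + 0.03² + 0.13² + 0.02² + 0.18² + 0.17² + 0.15² = 0.0144 + 0.0004 + 0.0324 + 0.0009 + 0.0169 + 0.0004 + 0.0324 + 0.0289 + 0.0225 = 0.1492
B = 1 / 0.1492 = 6.7024
Bₛ = (B − 1)/(n − 1) = (6.7024 − 1)/(9 − 1) = 5.7024/8 = 0.7128

0.71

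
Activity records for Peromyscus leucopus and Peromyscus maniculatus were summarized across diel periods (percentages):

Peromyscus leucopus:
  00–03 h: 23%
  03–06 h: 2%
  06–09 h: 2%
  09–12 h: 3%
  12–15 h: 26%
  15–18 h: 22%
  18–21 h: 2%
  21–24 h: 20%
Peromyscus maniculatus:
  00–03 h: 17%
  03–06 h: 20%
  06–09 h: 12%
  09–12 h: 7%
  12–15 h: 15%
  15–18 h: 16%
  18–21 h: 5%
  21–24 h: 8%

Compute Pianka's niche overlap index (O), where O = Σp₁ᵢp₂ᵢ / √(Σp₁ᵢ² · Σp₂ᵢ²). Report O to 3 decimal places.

Convert percentages to proportions (divide by 100).
Σ p₁ᵢp₂ᵢ = 0.0391 + 0.0040 + 0.0024 + 0.0021 + 0.0390 + 0.0352 + 0.0010 + 0.0160 = 0.1388
Σp_1ᵢ² = 0.23² + 0.02² + 0.02² + 0.03² + 0.26² + 0.22² + 0.02² + 0.20² = 0.0529 + 0.0004 + 0.0004 + 0.0009 + 0.0676 + 0.0484 + 0.0004 + 0.0400 = 0.2110
Σp_2ᵢ² = 0.17² + 0.20² + 0.12² + 0.07² + 0.15² + 0.16² + 0.05² + 0.08² = 0.0289 + 0.0400 + 0.0144 + 0.0049 + 0.0225 + 0.0256 + 0.0025 + 0.0064 = 0.1452
O = 0.1388 / √(0.2110 × 0.1452) = 0.1388 / 0.175035 = 0.79298

0.793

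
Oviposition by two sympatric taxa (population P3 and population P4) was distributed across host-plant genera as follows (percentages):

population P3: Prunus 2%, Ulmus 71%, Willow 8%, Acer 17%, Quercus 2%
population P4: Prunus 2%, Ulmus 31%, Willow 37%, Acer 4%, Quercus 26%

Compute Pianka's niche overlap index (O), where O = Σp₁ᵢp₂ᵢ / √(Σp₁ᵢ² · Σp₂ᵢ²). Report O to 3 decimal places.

0.648

Convert percentages to proportions (divide by 100).
Σ p₁ᵢp₂ᵢ = 0.0004 + 0.2201 + 0.0296 + 0.0068 + 0.0052 = 0.2621
Σp_1ᵢ² = 0.02² + 0.71² + 0.08² + 0.17² + 0.02² = 0.0004 + 0.5041 + 0.0064 + 0.0289 + 0.0004 = 0.5402
Σp_2ᵢ² = 0.02² + 0.31² + 0.37² + 0.04² + 0.26² = 0.0004 + 0.0961 + 0.1369 + 0.0016 + 0.0676 = 0.3026
O = 0.2621 / √(0.5402 × 0.3026) = 0.2621 / 0.404307 = 0.64827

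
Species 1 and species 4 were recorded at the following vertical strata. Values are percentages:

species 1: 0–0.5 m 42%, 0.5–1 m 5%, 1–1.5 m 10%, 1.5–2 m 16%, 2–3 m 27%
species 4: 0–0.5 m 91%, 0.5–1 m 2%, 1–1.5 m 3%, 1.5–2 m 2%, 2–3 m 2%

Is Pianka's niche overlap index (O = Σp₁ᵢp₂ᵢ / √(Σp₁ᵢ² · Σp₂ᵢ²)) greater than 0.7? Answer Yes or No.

Convert percentages to proportions (divide by 100).
Σ p₁ᵢp₂ᵢ = 0.3822 + 0.0010 + 0.0030 + 0.0032 + 0.0054 = 0.3948
Σp_1ᵢ² = 0.42² + 0.05² + 0.10² + 0.16² + 0.27² = 0.1764 + 0.0025 + 0.0100 + 0.0256 + 0.0729 = 0.2874
Σp_2ᵢ² = 0.91² + 0.02² + 0.03² + 0.02² + 0.02² = 0.8281 + 0.0004 + 0.0009 + 0.0004 + 0.0004 = 0.8302
O = 0.3948 / √(0.2874 × 0.8302) = 0.3948 / 0.48847 = 0.8082
O = 0.8082 > 0.7 → Yes.

Yes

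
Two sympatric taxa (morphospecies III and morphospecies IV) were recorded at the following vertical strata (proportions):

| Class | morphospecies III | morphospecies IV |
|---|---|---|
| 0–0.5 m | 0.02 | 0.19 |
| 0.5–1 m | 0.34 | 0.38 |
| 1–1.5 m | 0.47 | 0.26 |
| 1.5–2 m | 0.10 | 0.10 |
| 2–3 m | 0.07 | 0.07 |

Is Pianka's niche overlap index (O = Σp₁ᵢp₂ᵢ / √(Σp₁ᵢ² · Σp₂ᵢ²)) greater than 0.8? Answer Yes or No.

Σ p₁ᵢp₂ᵢ = 0.0038 + 0.1292 + 0.1222 + 0.0100 + 0.0049 = 0.2701
Σp_1ᵢ² = 0.02² + 0.34² + 0.47² + 0.10² + 0.07² = 0.0004 + 0.1156 + 0.2209 + 0.0100 + 0.0049 = 0.3518
Σp_2ᵢ² = 0.19² + 0.38² + 0.26² + 0.10² + 0.07² = 0.0361 + 0.1444 + 0.0676 + 0.0100 + 0.0049 = 0.2630
O = 0.2701 / √(0.3518 × 0.2630) = 0.2701 / 0.30418 = 0.8880
O = 0.8880 > 0.8 → Yes.

Yes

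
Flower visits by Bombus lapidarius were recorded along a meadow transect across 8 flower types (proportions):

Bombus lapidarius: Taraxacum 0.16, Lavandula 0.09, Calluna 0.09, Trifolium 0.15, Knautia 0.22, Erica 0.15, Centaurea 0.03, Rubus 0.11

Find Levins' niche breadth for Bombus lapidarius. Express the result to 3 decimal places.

Σpᵢ² = 0.16² + 0.09² + 0.09² + 0.15² + 0.22² + 0.15² + 0.03² + 0.11² = 0.0256 + 0.0081 + 0.0081 + 0.0225 + 0.0484 + 0.0225 + 0.0009 + 0.0121 = 0.1482
B = 1 / 0.1482 = 6.74764

6.748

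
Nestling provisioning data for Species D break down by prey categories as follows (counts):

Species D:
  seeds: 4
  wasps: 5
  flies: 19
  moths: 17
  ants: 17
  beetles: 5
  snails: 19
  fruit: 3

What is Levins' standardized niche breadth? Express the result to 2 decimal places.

Proportions for Species D (n=89): 4/89=0.0449, 5/89=0.0562, 19/89=0.2135, 17/89=0.1910, 17/89=0.1910, 5/89=0.0562, 19/89=0.2135, 3/89=0.0337
Σpᵢ² = 0.0449² + 0.0562² + 0.2135² + 0.1910² + 0.1910² + 0.0562² + 0.2135² + 0.0337² = 0.002016 + 0.003158 + 0.045582 + 0.036481 + 0.036481 + 0.003158 + 0.045582 + 0.001136 = 0.173594
B = 1 / 0.173594 = 5.7606
Bₛ = (B − 1)/(n − 1) = (5.7606 − 1)/(8 − 1) = 4.7606/7 = 0.6801

0.68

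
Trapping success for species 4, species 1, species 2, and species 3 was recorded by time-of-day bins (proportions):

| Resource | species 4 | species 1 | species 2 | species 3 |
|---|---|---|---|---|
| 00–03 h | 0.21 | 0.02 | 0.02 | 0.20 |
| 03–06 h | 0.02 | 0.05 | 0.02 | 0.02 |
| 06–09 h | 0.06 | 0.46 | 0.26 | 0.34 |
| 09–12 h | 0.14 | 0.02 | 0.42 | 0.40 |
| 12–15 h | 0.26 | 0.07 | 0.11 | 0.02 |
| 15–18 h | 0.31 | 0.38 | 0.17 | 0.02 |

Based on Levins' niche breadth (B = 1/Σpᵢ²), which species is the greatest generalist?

species 4

Σp_4ᵢ² = 0.21² + 0.02² + 0.06² + 0.14² + 0.26² + 0.31² = 0.0441 + 0.0004 + 0.0036 + 0.0196 + 0.0676 + 0.0961 = 0.2314
B_4 = 1 / 0.2314 = 4.3215
Σp_1ᵢ² = 0.02² + 0.05² + 0.46² + 0.02² + 0.07² + 0.38² = 0.0004 + 0.0025 + 0.2116 + 0.0004 + 0.0049 + 0.1444 = 0.3642
B_1 = 1 / 0.3642 = 2.7457
Σp_2ᵢ² = 0.02² + 0.02² + 0.26² + 0.42² + 0.11² + 0.17² = 0.0004 + 0.0004 + 0.0676 + 0.1764 + 0.0121 + 0.0289 = 0.2858
B_2 = 1 / 0.2858 = 3.4990
Σp_3ᵢ² = 0.20² + 0.02² + 0.34² + 0.40² + 0.02² + 0.02² = 0.0400 + 0.0004 + 0.1156 + 0.1600 + 0.0004 + 0.0004 = 0.3168
B_3 = 1 / 0.3168 = 3.1566
Highest B → broadest niche (most generalist): species 4 (B = 4.32).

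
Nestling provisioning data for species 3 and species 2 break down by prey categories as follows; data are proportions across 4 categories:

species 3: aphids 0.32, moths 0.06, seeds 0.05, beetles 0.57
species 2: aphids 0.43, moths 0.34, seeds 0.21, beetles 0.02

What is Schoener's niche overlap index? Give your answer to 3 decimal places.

Σ|p₁ᵢ − p₂ᵢ| = 0.11 + 0.28 + 0.16 + 0.55 = 1.10
D = 1 − ½ × 1.10 = 1 − 0.550 = 0.45000

0.450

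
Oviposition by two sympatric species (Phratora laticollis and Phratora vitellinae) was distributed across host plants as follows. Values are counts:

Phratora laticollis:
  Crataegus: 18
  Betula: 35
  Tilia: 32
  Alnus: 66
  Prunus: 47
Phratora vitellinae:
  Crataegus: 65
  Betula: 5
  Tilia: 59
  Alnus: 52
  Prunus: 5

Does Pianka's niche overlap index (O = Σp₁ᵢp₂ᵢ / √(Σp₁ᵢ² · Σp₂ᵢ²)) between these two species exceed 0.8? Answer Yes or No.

No

Proportions for Phratora laticollis (n=198): 18/198=0.0909, 35/198=0.1768, 32/198=0.1616, 66/198=0.3333, 47/198=0.2374
Proportions for Phratora vitellinae (n=186): 65/186=0.3495, 5/186=0.0269, 59/186=0.3172, 52/186=0.2796, 5/186=0.0269
Σ p₁ᵢp₂ᵢ = 0.031770 + 0.004756 + 0.051260 + 0.093191 + 0.006386 = 0.187363
Σp_1ᵢ² = 0.0909² + 0.1768² + 0.1616² + 0.3333² + 0.2374² = 0.008263 + 0.031258 + 0.026115 + 0.111089 + 0.056359 = 0.233084
Σp_2ᵢ² = 0.3495² + 0.0269² + 0.3172² + 0.2796² + 0.0269² = 0.122150 + 0.000724 + 0.100616 + 0.078176 + 0.000724 = 0.302390
O = 0.187363 / √(0.233084 × 0.302390) = 0.187363 / 0.2654850 = 0.7057
O = 0.7057 < 0.8 → No.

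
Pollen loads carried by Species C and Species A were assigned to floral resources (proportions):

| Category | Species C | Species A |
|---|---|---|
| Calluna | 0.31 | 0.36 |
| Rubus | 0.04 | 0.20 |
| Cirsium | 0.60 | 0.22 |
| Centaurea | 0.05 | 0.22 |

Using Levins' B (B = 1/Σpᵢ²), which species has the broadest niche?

Species A

Σp_Cᵢ² = 0.31² + 0.04² + 0.60² + 0.05² = 0.0961 + 0.0016 + 0.3600 + 0.0025 = 0.4602
B_C = 1 / 0.4602 = 2.1730
Σp_Aᵢ² = 0.36² + 0.20² + 0.22² + 0.22² = 0.1296 + 0.0400 + 0.0484 + 0.0484 = 0.2664
B_A = 1 / 0.2664 = 3.7538
Highest B → broadest niche (most generalist): Species A (B = 3.75).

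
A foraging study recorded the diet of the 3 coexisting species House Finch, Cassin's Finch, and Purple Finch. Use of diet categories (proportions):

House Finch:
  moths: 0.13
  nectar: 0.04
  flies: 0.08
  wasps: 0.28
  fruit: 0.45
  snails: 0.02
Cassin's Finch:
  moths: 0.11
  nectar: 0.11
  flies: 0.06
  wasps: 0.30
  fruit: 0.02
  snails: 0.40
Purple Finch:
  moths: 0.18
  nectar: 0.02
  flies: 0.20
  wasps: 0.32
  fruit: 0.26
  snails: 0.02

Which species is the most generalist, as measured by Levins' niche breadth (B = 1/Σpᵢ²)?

Purple Finch

Σp_Housᵢ² = 0.13² + 0.04² + 0.08² + 0.28² + 0.45² + 0.02² = 0.0169 + 0.0016 + 0.0064 + 0.0784 + 0.2025 + 0.0004 = 0.3062
B_Hous = 1 / 0.3062 = 3.2658
Σp_Cassᵢ² = 0.11² + 0.11² + 0.06² + 0.30² + 0.02² + 0.40² = 0.0121 + 0.0121 + 0.0036 + 0.0900 + 0.0004 + 0.1600 = 0.2782
B_Cass = 1 / 0.2782 = 3.5945
Σp_Purpᵢ² = 0.18² + 0.02² + 0.20² + 0.32² + 0.26² + 0.02² = 0.0324 + 0.0004 + 0.0400 + 0.1024 + 0.0676 + 0.0004 = 0.2432
B_Purp = 1 / 0.2432 = 4.1118
Highest B → broadest niche (most generalist): Purple Finch (B = 4.11).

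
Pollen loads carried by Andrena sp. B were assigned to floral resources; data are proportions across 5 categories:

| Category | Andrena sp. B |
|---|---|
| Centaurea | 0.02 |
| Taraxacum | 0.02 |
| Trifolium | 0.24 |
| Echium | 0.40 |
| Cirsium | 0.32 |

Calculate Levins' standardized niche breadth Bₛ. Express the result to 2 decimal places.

0.53

Σpᵢ² = 0.02² + 0.02² + 0.24² + 0.40² + 0.32² = 0.0004 + 0.0004 + 0.0576 + 0.1600 + 0.1024 = 0.3208
B = 1 / 0.3208 = 3.1172
Bₛ = (B − 1)/(n − 1) = (3.1172 − 1)/(5 − 1) = 2.1172/4 = 0.5293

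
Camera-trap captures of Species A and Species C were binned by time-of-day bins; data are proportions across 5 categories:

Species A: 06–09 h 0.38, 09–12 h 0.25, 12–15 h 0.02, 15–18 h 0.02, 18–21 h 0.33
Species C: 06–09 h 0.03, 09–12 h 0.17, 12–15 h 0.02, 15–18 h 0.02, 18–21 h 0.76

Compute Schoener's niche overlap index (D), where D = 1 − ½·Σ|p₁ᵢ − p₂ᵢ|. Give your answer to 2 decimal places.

Σ|p₁ᵢ − p₂ᵢ| = 0.35 + 0.08 + 0.00 + 0.00 + 0.43 = 0.86
D = 1 − ½ × 0.86 = 1 − 0.430 = 0.5700

0.57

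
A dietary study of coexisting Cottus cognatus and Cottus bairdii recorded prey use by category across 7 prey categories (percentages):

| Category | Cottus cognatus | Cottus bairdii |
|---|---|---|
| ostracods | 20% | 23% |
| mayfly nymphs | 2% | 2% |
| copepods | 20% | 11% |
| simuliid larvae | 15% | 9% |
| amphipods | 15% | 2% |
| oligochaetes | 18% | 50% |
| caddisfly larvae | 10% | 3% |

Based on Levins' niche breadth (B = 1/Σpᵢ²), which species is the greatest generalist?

Cottus cognatus

Convert percentages to proportions (divide by 100).
Σp_cognᵢ² = 0.20² + 0.02² + 0.20² + 0.15² + 0.15² + 0.18² + 0.10² = 0.0400 + 0.0004 + 0.0400 + 0.0225 + 0.0225 + 0.0324 + 0.0100 = 0.1678
B_cogn = 1 / 0.1678 = 5.9595
Σp_bairᵢ² = 0.23² + 0.02² + 0.11² + 0.09² + 0.02² + 0.50² + 0.03² = 0.0529 + 0.0004 + 0.0121 + 0.0081 + 0.0004 + 0.2500 + 0.0009 = 0.3248
B_bair = 1 / 0.3248 = 3.0788
Highest B → broadest niche (most generalist): Cottus cognatus (B = 5.96).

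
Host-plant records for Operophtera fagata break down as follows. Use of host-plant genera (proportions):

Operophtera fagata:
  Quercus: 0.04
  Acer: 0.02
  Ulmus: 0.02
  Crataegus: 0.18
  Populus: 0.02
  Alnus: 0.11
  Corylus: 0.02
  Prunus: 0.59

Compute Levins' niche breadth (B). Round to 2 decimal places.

Σpᵢ² = 0.04² + 0.02² + 0.02² + 0.18² + 0.02² + 0.11² + 0.02² + 0.59² = 0.0016 + 0.0004 + 0.0004 + 0.0324 + 0.0004 + 0.0121 + 0.0004 + 0.3481 = 0.3958
B = 1 / 0.3958 = 2.5265

2.53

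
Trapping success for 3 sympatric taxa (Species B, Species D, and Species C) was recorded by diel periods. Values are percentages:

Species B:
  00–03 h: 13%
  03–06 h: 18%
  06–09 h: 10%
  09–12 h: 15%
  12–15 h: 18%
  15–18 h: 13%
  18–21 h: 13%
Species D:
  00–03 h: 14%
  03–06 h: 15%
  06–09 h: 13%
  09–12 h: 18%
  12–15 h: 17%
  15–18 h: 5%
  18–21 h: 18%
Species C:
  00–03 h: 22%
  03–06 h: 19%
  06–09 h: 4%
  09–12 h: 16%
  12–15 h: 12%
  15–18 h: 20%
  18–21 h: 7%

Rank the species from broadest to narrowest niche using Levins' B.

Convert percentages to proportions (divide by 100).
Σp_Bᵢ² = 0.13² + 0.18² + 0.10² + 0.15² + 0.18² + 0.13² + 0.13² = 0.0169 + 0.0324 + 0.0100 + 0.0225 + 0.0324 + 0.0169 + 0.0169 = 0.1480
B_B = 1 / 0.1480 = 6.7568
Σp_Dᵢ² = 0.14² + 0.15² + 0.13² + 0.18² + 0.17² + 0.05² + 0.18² = 0.0196 + 0.0225 + 0.0169 + 0.0324 + 0.0289 + 0.0025 + 0.0324 = 0.1552
B_D = 1 / 0.1552 = 6.4433
Σp_Cᵢ² = 0.22² + 0.19² + 0.04² + 0.16² + 0.12² + 0.20² + 0.07² = 0.0484 + 0.0361 + 0.0016 + 0.0256 + 0.0144 + 0.0400 + 0.0049 = 0.1710
B_C = 1 / 0.1710 = 5.8480
Ranking by B (broadest → narrowest): Species B (6.76) > Species D (6.44) > Species C (5.85)

Species B > Species D > Species C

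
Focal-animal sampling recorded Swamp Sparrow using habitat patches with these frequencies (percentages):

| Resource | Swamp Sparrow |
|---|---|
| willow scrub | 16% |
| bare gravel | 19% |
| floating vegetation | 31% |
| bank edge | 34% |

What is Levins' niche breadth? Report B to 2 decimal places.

Convert percentages to proportions (divide by 100).
Σpᵢ² = 0.16² + 0.19² + 0.31² + 0.34² = 0.0256 + 0.0361 + 0.0961 + 0.1156 = 0.2734
B = 1 / 0.2734 = 3.6576

3.66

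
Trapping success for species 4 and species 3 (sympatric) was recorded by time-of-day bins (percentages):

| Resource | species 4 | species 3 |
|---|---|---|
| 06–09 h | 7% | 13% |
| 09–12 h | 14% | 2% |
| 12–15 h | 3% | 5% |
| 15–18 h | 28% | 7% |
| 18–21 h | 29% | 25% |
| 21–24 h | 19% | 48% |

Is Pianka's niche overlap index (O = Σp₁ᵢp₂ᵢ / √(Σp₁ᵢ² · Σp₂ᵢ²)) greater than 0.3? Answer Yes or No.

Convert percentages to proportions (divide by 100).
Σ p₁ᵢp₂ᵢ = 0.0091 + 0.0028 + 0.0015 + 0.0196 + 0.0725 + 0.0912 = 0.1967
Σp_1ᵢ² = 0.07² + 0.14² + 0.03² + 0.28² + 0.29² + 0.19² = 0.0049 + 0.0196 + 0.0009 + 0.0784 + 0.0841 + 0.0361 = 0.2240
Σp_2ᵢ² = 0.13² + 0.02² + 0.05² + 0.07² + 0.25² + 0.48² = 0.0169 + 0.0004 + 0.0025 + 0.0049 + 0.0625 + 0.2304 = 0.3176
O = 0.1967 / √(0.2240 × 0.3176) = 0.1967 / 0.26673 = 0.7374
O = 0.7374 > 0.3 → Yes.

Yes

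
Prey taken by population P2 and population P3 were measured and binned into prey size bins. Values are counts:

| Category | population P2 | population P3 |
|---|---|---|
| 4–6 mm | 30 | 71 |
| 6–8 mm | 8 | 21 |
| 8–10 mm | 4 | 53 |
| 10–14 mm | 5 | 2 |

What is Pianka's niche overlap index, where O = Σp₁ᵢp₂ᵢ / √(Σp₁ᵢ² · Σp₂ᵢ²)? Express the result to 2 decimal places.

Proportions for population P2 (n=47): 30/47=0.6383, 8/47=0.1702, 4/47=0.0851, 5/47=0.1064
Proportions for population P3 (n=147): 71/147=0.4830, 21/147=0.1429, 53/147=0.3605, 2/147=0.0136
Σ p₁ᵢp₂ᵢ = 0.308299 + 0.024322 + 0.030679 + 0.001447 = 0.364747
Σp_1ᵢ² = 0.6383² + 0.1702² + 0.0851² + 0.1064² = 0.407427 + 0.028968 + 0.007242 + 0.011321 = 0.454958
Σp_2ᵢ² = 0.4830² + 0.1429² + 0.3605² + 0.0136² = 0.233289 + 0.020420 + 0.129960 + 0.000185 = 0.383854
O = 0.364747 / √(0.454958 × 0.383854) = 0.364747 / 0.4178965 = 0.8728

0.87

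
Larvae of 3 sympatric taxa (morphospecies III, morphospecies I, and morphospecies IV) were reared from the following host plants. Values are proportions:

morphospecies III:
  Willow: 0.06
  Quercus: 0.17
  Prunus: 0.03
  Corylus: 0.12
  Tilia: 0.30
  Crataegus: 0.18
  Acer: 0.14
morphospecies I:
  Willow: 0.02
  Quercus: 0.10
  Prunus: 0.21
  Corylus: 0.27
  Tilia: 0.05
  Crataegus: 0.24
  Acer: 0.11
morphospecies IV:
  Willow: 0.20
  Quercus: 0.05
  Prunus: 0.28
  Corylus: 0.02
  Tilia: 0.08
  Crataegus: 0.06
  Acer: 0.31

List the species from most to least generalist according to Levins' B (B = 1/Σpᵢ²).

morphospecies III > morphospecies I > morphospecies IV

Σp_IIIᵢ² = 0.06² + 0.17² + 0.03² + 0.12² + 0.30² + 0.18² + 0.14² = 0.0036 + 0.0289 + 0.0009 + 0.0144 + 0.0900 + 0.0324 + 0.0196 = 0.1898
B_III = 1 / 0.1898 = 5.2687
Σp_Iᵢ² = 0.02² + 0.10² + 0.21² + 0.27² + 0.05² + 0.24² + 0.11² = 0.0004 + 0.0100 + 0.0441 + 0.0729 + 0.0025 + 0.0576 + 0.0121 = 0.1996
B_I = 1 / 0.1996 = 5.0100
Σp_IVᵢ² = 0.20² + 0.05² + 0.28² + 0.02² + 0.08² + 0.06² + 0.31² = 0.0400 + 0.0025 + 0.0784 + 0.0004 + 0.0064 + 0.0036 + 0.0961 = 0.2274
B_IV = 1 / 0.2274 = 4.3975
Ranking by B (broadest → narrowest): morphospecies III (5.27) > morphospecies I (5.01) > morphospecies IV (4.40)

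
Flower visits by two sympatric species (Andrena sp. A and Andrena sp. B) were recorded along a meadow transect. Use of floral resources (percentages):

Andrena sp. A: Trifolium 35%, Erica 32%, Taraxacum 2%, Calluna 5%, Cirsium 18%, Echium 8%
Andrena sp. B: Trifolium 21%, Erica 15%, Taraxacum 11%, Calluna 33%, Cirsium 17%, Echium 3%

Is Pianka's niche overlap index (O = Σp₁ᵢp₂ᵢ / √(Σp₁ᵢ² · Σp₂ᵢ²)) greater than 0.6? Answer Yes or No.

Convert percentages to proportions (divide by 100).
Σ p₁ᵢp₂ᵢ = 0.0735 + 0.0480 + 0.0022 + 0.0165 + 0.0306 + 0.0024 = 0.1732
Σp_1ᵢ² = 0.35² + 0.32² + 0.02² + 0.05² + 0.18² + 0.08² = 0.1225 + 0.1024 + 0.0004 + 0.0025 + 0.0324 + 0.0064 = 0.2666
Σp_2ᵢ² = 0.21² + 0.15² + 0.11² + 0.33² + 0.17² + 0.03² = 0.0441 + 0.0225 + 0.0121 + 0.1089 + 0.0289 + 0.0009 = 0.2174
O = 0.1732 / √(0.2666 × 0.2174) = 0.1732 / 0.24075 = 0.7194
O = 0.7194 > 0.6 → Yes.

Yes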